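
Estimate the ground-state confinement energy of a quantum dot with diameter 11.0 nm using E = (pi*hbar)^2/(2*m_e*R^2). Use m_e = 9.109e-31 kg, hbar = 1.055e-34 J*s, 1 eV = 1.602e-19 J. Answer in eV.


Radius R = 11.0/2 = 5.5 nm = 5.5e-09 m
E = (pi * 1.055e-34)^2 / (2 * 9.109e-31 * (5.5e-09)^2)
E(J) = 1.99333e-21
E = E(J) / 1.602e-19 = 0.0124 eV

0.0124


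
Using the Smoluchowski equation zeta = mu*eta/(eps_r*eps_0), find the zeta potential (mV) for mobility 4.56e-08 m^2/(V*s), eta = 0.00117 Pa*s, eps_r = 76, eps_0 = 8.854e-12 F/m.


Smoluchowski equation: zeta = mu * eta / (eps_r * eps_0)
zeta = 4.56e-08 * 0.00117 / (76 * 8.854e-12)
zeta = 0.079286 V = 79.29 mV

79.29


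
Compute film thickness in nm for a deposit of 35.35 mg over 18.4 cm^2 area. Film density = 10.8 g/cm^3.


Convert: m = 35.35 mg = 3.5350e-05 kg, A = 18.4 cm^2 = 1.8400e-03 m^2, rho = 10.8 g/cm^3 = 10800 kg/m^3
t = m / (A * rho)
t = 3.5350e-05 / (1.8400e-03 * 10800)
t = 1.7789e-06 m = 1778.9 nm

1778.9


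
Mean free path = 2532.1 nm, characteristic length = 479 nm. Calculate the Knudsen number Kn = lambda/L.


Knudsen number Kn = lambda / L
Kn = 2532.1 / 479
Kn = 5.2862

5.2862


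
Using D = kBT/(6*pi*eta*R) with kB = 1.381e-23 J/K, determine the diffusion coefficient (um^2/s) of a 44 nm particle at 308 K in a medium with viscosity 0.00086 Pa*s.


Radius R = 44/2 = 22 nm = 2.2e-08 m
D = kB*T / (6*pi*eta*R)
D = 1.381e-23 * 308 / (6 * pi * 0.00086 * 2.2e-08)
D = 1.19268e-11 m^2/s = 11.927 um^2/s

11.927


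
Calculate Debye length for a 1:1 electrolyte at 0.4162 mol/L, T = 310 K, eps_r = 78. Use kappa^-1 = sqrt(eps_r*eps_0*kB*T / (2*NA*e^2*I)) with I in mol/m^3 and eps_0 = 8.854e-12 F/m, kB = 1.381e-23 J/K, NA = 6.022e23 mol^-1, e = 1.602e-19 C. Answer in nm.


Ionic strength I = 0.4162 * 1^2 * 1000 = 416.2 mol/m^3
kappa^-1 = sqrt(78 * 8.854e-12 * 1.381e-23 * 310 / (2 * 6.022e23 * (1.602e-19)^2 * 416.2))
kappa^-1 = 0.479 nm

0.479


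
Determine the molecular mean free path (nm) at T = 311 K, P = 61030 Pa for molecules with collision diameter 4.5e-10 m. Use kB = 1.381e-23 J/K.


Mean free path: lambda = kB*T / (sqrt(2) * pi * d^2 * P)
lambda = 1.381e-23 * 311 / (sqrt(2) * pi * (4.5e-10)^2 * 61030)
lambda = 7.82205e-08 m
lambda = 78.22 nm

78.22


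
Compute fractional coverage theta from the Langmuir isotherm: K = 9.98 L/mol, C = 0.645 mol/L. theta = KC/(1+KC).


Langmuir isotherm: theta = K*C / (1 + K*C)
K*C = 9.98 * 0.645 = 6.4371
theta = 6.4371 / (1 + 6.4371) = 6.4371 / 7.4371
theta = 0.8655

0.8655


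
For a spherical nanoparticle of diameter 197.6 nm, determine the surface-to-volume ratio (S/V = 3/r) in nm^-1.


Radius r = 197.6/2 = 98.8 nm
S/V = 3 / r = 3 / 98.8
S/V = 0.0304 nm^-1

0.0304


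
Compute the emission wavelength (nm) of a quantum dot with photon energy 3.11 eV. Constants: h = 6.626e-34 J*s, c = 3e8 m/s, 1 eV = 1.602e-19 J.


Convert energy: E = 3.11 eV = 3.11 * 1.602e-19 = 4.98222e-19 J
lambda = h*c / E = 6.626e-34 * 3e8 / 4.98222e-19
lambda = 3.98979e-07 m = 399.0 nm

399.0


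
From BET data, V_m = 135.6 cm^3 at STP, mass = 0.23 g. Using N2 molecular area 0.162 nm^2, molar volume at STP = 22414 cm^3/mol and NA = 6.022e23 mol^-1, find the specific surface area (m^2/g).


Number of moles in monolayer = V_m / 22414 = 135.6 / 22414 = 0.00604979
Number of molecules = moles * NA = 0.00604979 * 6.022e23
SA = molecules * sigma / mass
SA = (135.6 / 22414) * 6.022e23 * 0.162e-18 / 0.23
SA = 2566.1 m^2/g

2566.1


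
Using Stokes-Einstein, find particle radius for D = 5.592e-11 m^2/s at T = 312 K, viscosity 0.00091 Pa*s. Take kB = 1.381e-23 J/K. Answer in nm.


Stokes-Einstein: R = kB*T / (6*pi*eta*D)
R = 1.381e-23 * 312 / (6 * pi * 0.00091 * 5.592e-11)
R = 4.49199e-09 m = 4.49 nm

4.49


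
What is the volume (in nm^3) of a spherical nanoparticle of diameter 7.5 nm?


Radius r = 7.5/2 = 3.75 nm
Volume V = (4/3) * pi * r^3
V = (4/3) * pi * (3.75)^3
V = 220.89 nm^3

220.89


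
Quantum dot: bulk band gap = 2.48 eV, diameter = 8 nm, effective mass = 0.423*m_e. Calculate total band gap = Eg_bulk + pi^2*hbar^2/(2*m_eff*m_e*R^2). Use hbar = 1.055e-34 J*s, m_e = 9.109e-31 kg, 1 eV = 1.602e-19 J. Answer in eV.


Radius R = 8/2 nm = 4e-09 m
Confinement energy dE = pi^2 * hbar^2 / (2 * m_eff * m_e * R^2)
dE = pi^2 * (1.055e-34)^2 / (2 * 0.423 * 9.109e-31 * (4e-09)^2) J, divided by 1.602e-19 J/eV
dE = 0.0556 eV
Total band gap = E_g(bulk) + dE = 2.48 + 0.0556 = 2.5356 eV

2.5356


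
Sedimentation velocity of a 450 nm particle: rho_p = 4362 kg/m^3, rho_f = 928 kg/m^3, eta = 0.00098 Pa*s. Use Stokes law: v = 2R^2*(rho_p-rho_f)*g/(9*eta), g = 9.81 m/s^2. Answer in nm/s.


Radius R = 450/2 nm = 2.25e-07 m
Density difference = 4362 - 928 = 3434 kg/m^3
v = 2 * R^2 * (rho_p - rho_f) * g / (9 * eta)
v = 2 * (2.25e-07)^2 * 3434 * 9.81 / (9 * 0.00098)
v = 3.86719e-07 m/s = 386.7192 nm/s

386.7192


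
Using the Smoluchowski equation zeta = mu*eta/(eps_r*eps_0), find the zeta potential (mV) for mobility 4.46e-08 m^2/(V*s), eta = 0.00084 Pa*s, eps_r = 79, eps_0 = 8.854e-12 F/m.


Smoluchowski equation: zeta = mu * eta / (eps_r * eps_0)
zeta = 4.46e-08 * 0.00084 / (79 * 8.854e-12)
zeta = 0.053561 V = 53.56 mV

53.56


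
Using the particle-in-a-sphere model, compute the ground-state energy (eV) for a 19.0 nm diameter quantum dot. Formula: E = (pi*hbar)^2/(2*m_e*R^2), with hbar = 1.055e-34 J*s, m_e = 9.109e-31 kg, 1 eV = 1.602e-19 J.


Radius R = 19.0/2 = 9.5 nm = 9.5e-09 m
E = (pi * 1.055e-34)^2 / (2 * 9.109e-31 * (9.5e-09)^2)
E(J) = 6.68124e-22
E = E(J) / 1.602e-19 = 0.0042 eV

0.0042


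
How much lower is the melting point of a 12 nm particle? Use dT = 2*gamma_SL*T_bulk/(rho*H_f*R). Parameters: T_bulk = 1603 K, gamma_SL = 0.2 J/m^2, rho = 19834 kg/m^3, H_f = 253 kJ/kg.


Radius R = 12/2 = 6 nm = 6e-09 m
Convert H_f = 253 kJ/kg = 253000 J/kg
dT = 2 * gamma_SL * T_bulk / (rho * H_f * R)
dT = 2 * 0.2 * 1603 / (19834 * 253000 * 6e-09)
dT = 21.3 K

21.3


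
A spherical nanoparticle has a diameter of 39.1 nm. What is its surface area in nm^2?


Radius r = 39.1/2 = 19.55 nm
Surface area SA = 4 * pi * r^2
SA = 4 * pi * (19.55)^2
SA = 4802.9 nm^2

4802.9


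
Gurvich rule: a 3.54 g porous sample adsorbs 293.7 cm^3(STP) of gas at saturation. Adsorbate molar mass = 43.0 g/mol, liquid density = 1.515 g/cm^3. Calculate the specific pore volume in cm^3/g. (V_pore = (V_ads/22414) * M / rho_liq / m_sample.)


Moles adsorbed n = V_ads / 22414 = 293.7 / 22414 = 1.310342e-02 mol
Liquid volume V_liq = n * M / rho_liq = 1.310342e-02 * 43.0 / 1.515 = 0.37191 cm^3
Specific pore volume V_pore = V_liq / m_sample = 0.37191 / 3.54
V_pore = 0.1051 cm^3/g

0.1051


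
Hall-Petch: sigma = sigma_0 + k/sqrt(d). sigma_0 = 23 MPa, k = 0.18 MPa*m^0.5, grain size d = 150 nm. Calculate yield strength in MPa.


d = 150 nm = 1.5e-07 m
sqrt(d) = 0.0003872983
Hall-Petch contribution = k / sqrt(d) = 0.18 / 0.0003872983 = 464.8 MPa
sigma = sigma_0 + k/sqrt(d) = 23 + 464.8 = 487.8 MPa

487.8


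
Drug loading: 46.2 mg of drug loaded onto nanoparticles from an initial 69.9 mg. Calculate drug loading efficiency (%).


Drug loading efficiency = (drug loaded / drug initial) * 100
DLE = 46.2 / 69.9 * 100
DLE = 0.6609 * 100
DLE = 66.09%

66.09


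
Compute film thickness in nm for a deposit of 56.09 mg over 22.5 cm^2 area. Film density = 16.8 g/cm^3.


Convert: m = 56.09 mg = 5.6090e-05 kg, A = 22.5 cm^2 = 2.2500e-03 m^2, rho = 16.8 g/cm^3 = 16800 kg/m^3
t = m / (A * rho)
t = 5.6090e-05 / (2.2500e-03 * 16800)
t = 1.4839e-06 m = 1483.9 nm

1483.9


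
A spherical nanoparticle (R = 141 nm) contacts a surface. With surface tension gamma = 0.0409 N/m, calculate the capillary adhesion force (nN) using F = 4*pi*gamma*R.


Convert radius: R = 141 nm = 1.41e-07 m
F = 4 * pi * gamma * R
F = 4 * pi * 0.0409 * 1.41e-07
F = 7.2469e-08 N = 72.469 nN

72.469


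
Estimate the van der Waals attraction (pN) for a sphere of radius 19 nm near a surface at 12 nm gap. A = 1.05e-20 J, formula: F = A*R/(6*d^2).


Convert to SI: R = 19 nm = 1.9e-08 m, d = 12 nm = 1.2e-08 m
F = A * R / (6 * d^2)
F = 1.05e-20 * 1.9e-08 / (6 * (1.2e-08)^2)
F = 2.30903e-13 N = 0.231 pN

0.231


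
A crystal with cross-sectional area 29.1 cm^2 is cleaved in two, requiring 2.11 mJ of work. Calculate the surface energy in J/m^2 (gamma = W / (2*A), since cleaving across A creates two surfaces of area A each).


Convert: A = 29.1 cm^2 = 0.00291 m^2, W = 2.11 mJ = 0.00211 J
Cleaving exposes two faces of area A, so total new surface = 2*A and gamma = W / (2*A)
gamma = 0.00211 / (2 * 0.00291)
gamma = 0.363 J/m^2

0.363


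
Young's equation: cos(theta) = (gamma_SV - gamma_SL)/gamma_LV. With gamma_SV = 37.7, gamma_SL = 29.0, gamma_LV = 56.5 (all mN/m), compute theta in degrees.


cos(theta) = (gamma_SV - gamma_SL) / gamma_LV
cos(theta) = (37.7 - 29.0) / 56.5
cos(theta) = 0.153982
theta = arccos(0.153982) = 81.14 degrees

81.14


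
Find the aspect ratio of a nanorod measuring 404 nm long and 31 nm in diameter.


Aspect ratio AR = length / diameter
AR = 404 / 31
AR = 13.03

13.03


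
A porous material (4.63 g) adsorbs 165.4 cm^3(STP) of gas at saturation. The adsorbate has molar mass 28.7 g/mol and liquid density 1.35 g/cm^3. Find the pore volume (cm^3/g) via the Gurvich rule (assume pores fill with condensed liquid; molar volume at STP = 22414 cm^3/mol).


Moles adsorbed n = V_ads / 22414 = 165.4 / 22414 = 7.379316e-03 mol
Liquid volume V_liq = n * M / rho_liq = 7.379316e-03 * 28.7 / 1.35 = 0.15688 cm^3
Specific pore volume V_pore = V_liq / m_sample = 0.15688 / 4.63
V_pore = 0.0339 cm^3/g

0.0339


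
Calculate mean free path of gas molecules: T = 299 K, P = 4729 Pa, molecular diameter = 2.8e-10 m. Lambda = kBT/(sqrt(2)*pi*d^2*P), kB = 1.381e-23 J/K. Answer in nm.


Mean free path: lambda = kB*T / (sqrt(2) * pi * d^2 * P)
lambda = 1.381e-23 * 299 / (sqrt(2) * pi * (2.8e-10)^2 * 4729)
lambda = 2.50677e-06 m
lambda = 2506.77 nm

2506.77


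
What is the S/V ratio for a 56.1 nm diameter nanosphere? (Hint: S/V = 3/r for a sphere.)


Radius r = 56.1/2 = 28.05 nm
S/V = 3 / r = 3 / 28.05
S/V = 0.107 nm^-1

0.107


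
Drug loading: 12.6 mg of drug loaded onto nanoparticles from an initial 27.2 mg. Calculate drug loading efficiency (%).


Drug loading efficiency = (drug loaded / drug initial) * 100
DLE = 12.6 / 27.2 * 100
DLE = 0.4632 * 100
DLE = 46.32%

46.32


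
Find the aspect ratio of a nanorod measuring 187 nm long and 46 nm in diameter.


Aspect ratio AR = length / diameter
AR = 187 / 46
AR = 4.07

4.07


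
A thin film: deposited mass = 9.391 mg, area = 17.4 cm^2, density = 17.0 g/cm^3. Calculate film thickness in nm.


Convert: m = 9.391 mg = 9.3910e-06 kg, A = 17.4 cm^2 = 1.7400e-03 m^2, rho = 17.0 g/cm^3 = 17000 kg/m^3
t = m / (A * rho)
t = 9.3910e-06 / (1.7400e-03 * 17000)
t = 3.1748e-07 m = 317.5 nm

317.5


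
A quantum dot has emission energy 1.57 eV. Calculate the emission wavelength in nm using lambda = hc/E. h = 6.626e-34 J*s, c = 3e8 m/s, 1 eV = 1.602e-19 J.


Convert energy: E = 1.57 eV = 1.57 * 1.602e-19 = 2.51514e-19 J
lambda = h*c / E = 6.626e-34 * 3e8 / 2.51514e-19
lambda = 7.90334e-07 m = 790.3 nm

790.3


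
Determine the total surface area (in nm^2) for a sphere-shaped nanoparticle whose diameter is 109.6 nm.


Radius r = 109.6/2 = 54.8 nm
Surface area SA = 4 * pi * r^2
SA = 4 * pi * (54.8)^2
SA = 37737.31 nm^2

37737.31


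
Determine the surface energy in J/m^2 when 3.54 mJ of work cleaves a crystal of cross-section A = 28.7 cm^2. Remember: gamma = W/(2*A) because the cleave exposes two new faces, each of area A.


Convert: A = 28.7 cm^2 = 0.00287 m^2, W = 3.54 mJ = 0.00354 J
Cleaving exposes two faces of area A, so total new surface = 2*A and gamma = W / (2*A)
gamma = 0.00354 / (2 * 0.00287)
gamma = 0.617 J/m^2

0.617


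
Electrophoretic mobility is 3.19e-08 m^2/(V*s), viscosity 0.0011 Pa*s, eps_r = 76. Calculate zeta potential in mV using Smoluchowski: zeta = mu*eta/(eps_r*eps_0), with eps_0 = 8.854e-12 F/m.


Smoluchowski equation: zeta = mu * eta / (eps_r * eps_0)
zeta = 3.19e-08 * 0.0011 / (76 * 8.854e-12)
zeta = 0.052147 V = 52.15 mV

52.15


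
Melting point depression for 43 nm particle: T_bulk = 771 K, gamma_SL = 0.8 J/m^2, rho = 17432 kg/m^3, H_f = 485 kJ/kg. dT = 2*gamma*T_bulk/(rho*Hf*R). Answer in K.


Radius R = 43/2 = 21.5 nm = 2.15e-08 m
Convert H_f = 485 kJ/kg = 485000 J/kg
dT = 2 * gamma_SL * T_bulk / (rho * H_f * R)
dT = 2 * 0.8 * 771 / (17432 * 485000 * 2.15e-08)
dT = 6.8 K

6.8


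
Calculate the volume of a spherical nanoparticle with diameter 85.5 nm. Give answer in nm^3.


Radius r = 85.5/2 = 42.75 nm
Volume V = (4/3) * pi * r^3
V = (4/3) * pi * (42.75)^3
V = 327263.04 nm^3

327263.04


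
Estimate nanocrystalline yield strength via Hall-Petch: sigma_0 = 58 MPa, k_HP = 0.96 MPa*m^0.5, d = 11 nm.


d = 11 nm = 1.1e-08 m
sqrt(d) = 0.0001048809
Hall-Petch contribution = k / sqrt(d) = 0.96 / 0.0001048809 = 9153.2 MPa
sigma = sigma_0 + k/sqrt(d) = 58 + 9153.2 = 9211.2 MPa

9211.2


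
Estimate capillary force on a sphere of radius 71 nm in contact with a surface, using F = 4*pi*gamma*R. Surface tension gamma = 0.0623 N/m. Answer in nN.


Convert radius: R = 71 nm = 7.1e-08 m
F = 4 * pi * gamma * R
F = 4 * pi * 0.0623 * 7.1e-08
F = 5.55848e-08 N = 55.5848 nN

55.5848


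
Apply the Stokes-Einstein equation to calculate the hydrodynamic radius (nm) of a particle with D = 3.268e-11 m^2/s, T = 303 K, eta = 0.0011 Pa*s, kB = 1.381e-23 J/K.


Stokes-Einstein: R = kB*T / (6*pi*eta*D)
R = 1.381e-23 * 303 / (6 * pi * 0.0011 * 3.268e-11)
R = 6.17533e-09 m = 6.18 nm

6.18


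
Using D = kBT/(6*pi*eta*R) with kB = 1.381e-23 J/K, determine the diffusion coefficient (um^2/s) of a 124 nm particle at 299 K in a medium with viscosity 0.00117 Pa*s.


Radius R = 124/2 = 62 nm = 6.2e-08 m
D = kB*T / (6*pi*eta*R)
D = 1.381e-23 * 299 / (6 * pi * 0.00117 * 6.2e-08)
D = 3.01986e-12 m^2/s = 3.02 um^2/s

3.02


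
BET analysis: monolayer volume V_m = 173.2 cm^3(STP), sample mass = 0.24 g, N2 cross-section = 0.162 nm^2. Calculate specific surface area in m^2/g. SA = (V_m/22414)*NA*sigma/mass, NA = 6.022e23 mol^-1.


Number of moles in monolayer = V_m / 22414 = 173.2 / 22414 = 0.00772731
Number of molecules = moles * NA = 0.00772731 * 6.022e23
SA = molecules * sigma / mass
SA = (173.2 / 22414) * 6.022e23 * 0.162e-18 / 0.24
SA = 3141.0 m^2/g

3141.0


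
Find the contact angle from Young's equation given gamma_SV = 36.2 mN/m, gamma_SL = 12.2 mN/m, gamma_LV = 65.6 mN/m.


cos(theta) = (gamma_SV - gamma_SL) / gamma_LV
cos(theta) = (36.2 - 12.2) / 65.6
cos(theta) = 0.365854
theta = arccos(0.365854) = 68.54 degrees

68.54


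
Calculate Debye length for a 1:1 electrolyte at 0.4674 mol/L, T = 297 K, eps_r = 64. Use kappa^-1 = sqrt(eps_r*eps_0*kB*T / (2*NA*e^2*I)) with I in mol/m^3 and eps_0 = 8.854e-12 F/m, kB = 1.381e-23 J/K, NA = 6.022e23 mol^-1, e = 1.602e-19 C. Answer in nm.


Ionic strength I = 0.4674 * 1^2 * 1000 = 467.4 mol/m^3
kappa^-1 = sqrt(64 * 8.854e-12 * 1.381e-23 * 297 / (2 * 6.022e23 * (1.602e-19)^2 * 467.4))
kappa^-1 = 0.401 nm

0.401


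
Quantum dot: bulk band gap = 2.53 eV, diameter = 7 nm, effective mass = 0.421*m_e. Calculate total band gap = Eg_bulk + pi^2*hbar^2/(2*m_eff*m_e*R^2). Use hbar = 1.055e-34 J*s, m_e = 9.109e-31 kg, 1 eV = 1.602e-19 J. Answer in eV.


Radius R = 7/2 nm = 3.5e-09 m
Confinement energy dE = pi^2 * hbar^2 / (2 * m_eff * m_e * R^2)
dE = pi^2 * (1.055e-34)^2 / (2 * 0.421 * 9.109e-31 * (3.5e-09)^2) J, divided by 1.602e-19 J/eV
dE = 0.073 eV
Total band gap = E_g(bulk) + dE = 2.53 + 0.073 = 2.603 eV

2.603


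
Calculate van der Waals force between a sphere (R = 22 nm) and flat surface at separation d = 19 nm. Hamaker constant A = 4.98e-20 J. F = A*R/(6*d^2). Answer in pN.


Convert to SI: R = 22 nm = 2.2e-08 m, d = 19 nm = 1.9e-08 m
F = A * R / (6 * d^2)
F = 4.98e-20 * 2.2e-08 / (6 * (1.9e-08)^2)
F = 5.05817e-13 N = 0.506 pN

0.506


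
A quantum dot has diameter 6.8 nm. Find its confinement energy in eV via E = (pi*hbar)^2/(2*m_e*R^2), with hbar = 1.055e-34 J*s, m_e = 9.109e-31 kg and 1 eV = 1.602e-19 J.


Radius R = 6.8/2 = 3.4 nm = 3.4e-09 m
E = (pi * 1.055e-34)^2 / (2 * 9.109e-31 * (3.4e-09)^2)
E(J) = 5.2161e-21
E = E(J) / 1.602e-19 = 0.0326 eV

0.0326


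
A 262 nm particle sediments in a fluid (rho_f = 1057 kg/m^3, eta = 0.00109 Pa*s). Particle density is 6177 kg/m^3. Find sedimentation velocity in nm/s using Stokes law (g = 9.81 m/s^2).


Radius R = 262/2 nm = 1.31e-07 m
Density difference = 6177 - 1057 = 5120 kg/m^3
v = 2 * R^2 * (rho_p - rho_f) * g / (9 * eta)
v = 2 * (1.31e-07)^2 * 5120 * 9.81 / (9 * 0.00109)
v = 1.75729e-07 m/s = 175.7286 nm/s

175.7286


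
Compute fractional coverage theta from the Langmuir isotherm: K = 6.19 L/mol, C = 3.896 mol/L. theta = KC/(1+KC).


Langmuir isotherm: theta = K*C / (1 + K*C)
K*C = 6.19 * 3.896 = 24.11624
theta = 24.11624 / (1 + 24.11624) = 24.11624 / 25.11624
theta = 0.9602

0.9602


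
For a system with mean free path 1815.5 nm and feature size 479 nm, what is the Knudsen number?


Knudsen number Kn = lambda / L
Kn = 1815.5 / 479
Kn = 3.7902

3.7902


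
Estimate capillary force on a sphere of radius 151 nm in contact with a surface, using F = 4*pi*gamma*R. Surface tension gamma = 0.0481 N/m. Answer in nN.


Convert radius: R = 151 nm = 1.51e-07 m
F = 4 * pi * gamma * R
F = 4 * pi * 0.0481 * 1.51e-07
F = 9.12708e-08 N = 91.2708 nN

91.2708


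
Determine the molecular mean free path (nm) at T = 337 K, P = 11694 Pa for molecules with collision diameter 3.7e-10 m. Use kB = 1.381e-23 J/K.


Mean free path: lambda = kB*T / (sqrt(2) * pi * d^2 * P)
lambda = 1.381e-23 * 337 / (sqrt(2) * pi * (3.7e-10)^2 * 11694)
lambda = 6.54323e-07 m
lambda = 654.32 nm

654.32


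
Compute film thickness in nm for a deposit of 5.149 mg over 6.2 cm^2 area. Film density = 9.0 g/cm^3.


Convert: m = 5.149 mg = 5.1490e-06 kg, A = 6.2 cm^2 = 6.2000e-04 m^2, rho = 9.0 g/cm^3 = 9000 kg/m^3
t = m / (A * rho)
t = 5.1490e-06 / (6.2000e-04 * 9000)
t = 9.2276e-07 m = 922.8 nm

922.8


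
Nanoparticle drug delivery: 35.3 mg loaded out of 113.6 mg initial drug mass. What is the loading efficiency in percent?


Drug loading efficiency = (drug loaded / drug initial) * 100
DLE = 35.3 / 113.6 * 100
DLE = 0.3107 * 100
DLE = 31.07%

31.07


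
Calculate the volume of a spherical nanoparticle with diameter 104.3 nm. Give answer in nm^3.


Radius r = 104.3/2 = 52.15 nm
Volume V = (4/3) * pi * r^3
V = (4/3) * pi * (52.15)^3
V = 594089.05 nm^3

594089.05


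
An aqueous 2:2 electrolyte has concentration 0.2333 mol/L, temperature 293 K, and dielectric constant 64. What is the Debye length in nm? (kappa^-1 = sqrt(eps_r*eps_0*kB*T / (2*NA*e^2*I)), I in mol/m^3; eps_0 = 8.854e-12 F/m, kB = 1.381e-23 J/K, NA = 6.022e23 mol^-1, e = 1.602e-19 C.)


Ionic strength I = 0.2333 * 2^2 * 1000 = 933.2 mol/m^3
kappa^-1 = sqrt(64 * 8.854e-12 * 1.381e-23 * 293 / (2 * 6.022e23 * (1.602e-19)^2 * 933.2))
kappa^-1 = 0.282 nm

0.282


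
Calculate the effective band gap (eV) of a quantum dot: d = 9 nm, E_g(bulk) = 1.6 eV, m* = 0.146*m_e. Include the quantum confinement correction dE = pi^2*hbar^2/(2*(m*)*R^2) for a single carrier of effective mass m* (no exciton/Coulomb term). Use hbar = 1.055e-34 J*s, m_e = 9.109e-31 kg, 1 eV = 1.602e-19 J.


Radius R = 9/2 nm = 4.5e-09 m
Confinement energy dE = pi^2 * hbar^2 / (2 * m_eff * m_e * R^2)
dE = pi^2 * (1.055e-34)^2 / (2 * 0.146 * 9.109e-31 * (4.5e-09)^2) J, divided by 1.602e-19 J/eV
dE = 0.1273 eV
Total band gap = E_g(bulk) + dE = 1.6 + 0.1273 = 1.7273 eV

1.7273


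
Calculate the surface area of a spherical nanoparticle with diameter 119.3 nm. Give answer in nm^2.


Radius r = 119.3/2 = 59.65 nm
Surface area SA = 4 * pi * r^2
SA = 4 * pi * (59.65)^2
SA = 44712.69 nm^2

44712.69


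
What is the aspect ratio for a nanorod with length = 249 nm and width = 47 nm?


Aspect ratio AR = length / diameter
AR = 249 / 47
AR = 5.3

5.3


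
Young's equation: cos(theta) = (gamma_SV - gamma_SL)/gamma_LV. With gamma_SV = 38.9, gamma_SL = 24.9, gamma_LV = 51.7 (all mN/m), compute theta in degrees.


cos(theta) = (gamma_SV - gamma_SL) / gamma_LV
cos(theta) = (38.9 - 24.9) / 51.7
cos(theta) = 0.270793
theta = arccos(0.270793) = 74.29 degrees

74.29


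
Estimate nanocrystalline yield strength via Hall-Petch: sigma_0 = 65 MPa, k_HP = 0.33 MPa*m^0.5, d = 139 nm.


d = 139 nm = 1.39e-07 m
sqrt(d) = 0.000372827
Hall-Petch contribution = k / sqrt(d) = 0.33 / 0.000372827 = 885.1 MPa
sigma = sigma_0 + k/sqrt(d) = 65 + 885.1 = 950.1 MPa

950.1


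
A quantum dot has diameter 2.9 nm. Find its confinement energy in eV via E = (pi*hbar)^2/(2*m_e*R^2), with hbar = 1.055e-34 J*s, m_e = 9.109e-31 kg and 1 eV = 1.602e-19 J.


Radius R = 2.9/2 = 1.45 nm = 1.45e-09 m
E = (pi * 1.055e-34)^2 / (2 * 9.109e-31 * (1.45e-09)^2)
E(J) = 2.86793e-20
E = E(J) / 1.602e-19 = 0.179 eV

0.179


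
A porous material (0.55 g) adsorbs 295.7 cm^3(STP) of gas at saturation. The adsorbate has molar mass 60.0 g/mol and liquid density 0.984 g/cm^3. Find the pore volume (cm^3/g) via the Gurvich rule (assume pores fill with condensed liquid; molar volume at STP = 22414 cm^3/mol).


Moles adsorbed n = V_ads / 22414 = 295.7 / 22414 = 1.319265e-02 mol
Liquid volume V_liq = n * M / rho_liq = 1.319265e-02 * 60.0 / 0.984 = 0.80443 cm^3
Specific pore volume V_pore = V_liq / m_sample = 0.80443 / 0.55
V_pore = 1.4626 cm^3/g

1.4626


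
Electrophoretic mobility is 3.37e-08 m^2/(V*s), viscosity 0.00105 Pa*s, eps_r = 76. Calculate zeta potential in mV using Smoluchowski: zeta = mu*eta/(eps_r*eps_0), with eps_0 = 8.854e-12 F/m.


Smoluchowski equation: zeta = mu * eta / (eps_r * eps_0)
zeta = 3.37e-08 * 0.00105 / (76 * 8.854e-12)
zeta = 0.052586 V = 52.59 mV

52.59


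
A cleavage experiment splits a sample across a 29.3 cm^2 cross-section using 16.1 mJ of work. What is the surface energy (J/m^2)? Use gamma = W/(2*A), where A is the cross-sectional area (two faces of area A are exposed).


Convert: A = 29.3 cm^2 = 0.00293 m^2, W = 16.1 mJ = 0.0161 J
Cleaving exposes two faces of area A, so total new surface = 2*A and gamma = W / (2*A)
gamma = 0.0161 / (2 * 0.00293)
gamma = 2.747 J/m^2

2.747


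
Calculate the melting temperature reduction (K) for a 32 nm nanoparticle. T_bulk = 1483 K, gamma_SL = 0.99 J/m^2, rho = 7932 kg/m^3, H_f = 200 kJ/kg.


Radius R = 32/2 = 16 nm = 1.6e-08 m
Convert H_f = 200 kJ/kg = 200000 J/kg
dT = 2 * gamma_SL * T_bulk / (rho * H_f * R)
dT = 2 * 0.99 * 1483 / (7932 * 200000 * 1.6e-08)
dT = 115.7 K

115.7


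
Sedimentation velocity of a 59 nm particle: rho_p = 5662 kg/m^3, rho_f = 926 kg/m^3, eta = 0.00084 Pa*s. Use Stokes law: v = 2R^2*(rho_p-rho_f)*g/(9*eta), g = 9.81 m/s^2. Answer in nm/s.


Radius R = 59/2 nm = 2.95e-08 m
Density difference = 5662 - 926 = 4736 kg/m^3
v = 2 * R^2 * (rho_p - rho_f) * g / (9 * eta)
v = 2 * (2.95e-08)^2 * 4736 * 9.81 / (9 * 0.00084)
v = 1.06963e-08 m/s = 10.6963 nm/s

10.6963


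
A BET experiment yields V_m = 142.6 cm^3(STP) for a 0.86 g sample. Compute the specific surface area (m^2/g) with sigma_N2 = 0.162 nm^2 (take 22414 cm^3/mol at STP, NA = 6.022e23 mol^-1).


Number of moles in monolayer = V_m / 22414 = 142.6 / 22414 = 0.0063621
Number of molecules = moles * NA = 0.0063621 * 6.022e23
SA = molecules * sigma / mass
SA = (142.6 / 22414) * 6.022e23 * 0.162e-18 / 0.86
SA = 721.7 m^2/g

721.7


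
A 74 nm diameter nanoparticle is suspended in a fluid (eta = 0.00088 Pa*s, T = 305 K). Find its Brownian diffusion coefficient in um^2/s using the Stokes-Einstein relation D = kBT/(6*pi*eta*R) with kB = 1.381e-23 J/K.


Radius R = 74/2 = 37 nm = 3.7e-08 m
D = kB*T / (6*pi*eta*R)
D = 1.381e-23 * 305 / (6 * pi * 0.00088 * 3.7e-08)
D = 6.86291e-12 m^2/s = 6.863 um^2/s

6.863


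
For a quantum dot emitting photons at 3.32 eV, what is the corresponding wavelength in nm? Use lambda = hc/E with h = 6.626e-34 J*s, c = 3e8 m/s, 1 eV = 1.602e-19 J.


Convert energy: E = 3.32 eV = 3.32 * 1.602e-19 = 5.31864e-19 J
lambda = h*c / E = 6.626e-34 * 3e8 / 5.31864e-19
lambda = 3.73742e-07 m = 373.7 nm

373.7


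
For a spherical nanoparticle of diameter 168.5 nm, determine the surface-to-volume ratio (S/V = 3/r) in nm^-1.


Radius r = 168.5/2 = 84.25 nm
S/V = 3 / r = 3 / 84.25
S/V = 0.0356 nm^-1

0.0356


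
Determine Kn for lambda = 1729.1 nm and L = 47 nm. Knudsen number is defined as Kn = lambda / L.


Knudsen number Kn = lambda / L
Kn = 1729.1 / 47
Kn = 36.7894

36.7894


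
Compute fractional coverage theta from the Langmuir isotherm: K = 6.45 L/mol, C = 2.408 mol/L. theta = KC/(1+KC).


Langmuir isotherm: theta = K*C / (1 + K*C)
K*C = 6.45 * 2.408 = 15.5316
theta = 15.5316 / (1 + 15.5316) = 15.5316 / 16.5316
theta = 0.9395

0.9395


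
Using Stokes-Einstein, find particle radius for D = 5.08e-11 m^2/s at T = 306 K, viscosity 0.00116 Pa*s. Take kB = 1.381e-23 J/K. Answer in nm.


Stokes-Einstein: R = kB*T / (6*pi*eta*D)
R = 1.381e-23 * 306 / (6 * pi * 0.00116 * 5.08e-11)
R = 3.80445e-09 m = 3.8 nm

3.8


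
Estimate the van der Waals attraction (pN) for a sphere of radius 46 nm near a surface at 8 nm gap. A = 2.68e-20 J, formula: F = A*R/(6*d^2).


Convert to SI: R = 46 nm = 4.6e-08 m, d = 8 nm = 8e-09 m
F = A * R / (6 * d^2)
F = 2.68e-20 * 4.6e-08 / (6 * (8e-09)^2)
F = 3.21042e-12 N = 3.21 pN

3.21


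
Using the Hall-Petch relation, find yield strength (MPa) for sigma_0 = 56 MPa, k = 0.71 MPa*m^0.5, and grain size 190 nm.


d = 190 nm = 1.9e-07 m
sqrt(d) = 0.0004358899
Hall-Petch contribution = k / sqrt(d) = 0.71 / 0.0004358899 = 1628.9 MPa
sigma = sigma_0 + k/sqrt(d) = 56 + 1628.9 = 1684.9 MPa

1684.9


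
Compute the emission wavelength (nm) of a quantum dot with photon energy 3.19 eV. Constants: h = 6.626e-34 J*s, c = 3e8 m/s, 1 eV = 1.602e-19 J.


Convert energy: E = 3.19 eV = 3.19 * 1.602e-19 = 5.11038e-19 J
lambda = h*c / E = 6.626e-34 * 3e8 / 5.11038e-19
lambda = 3.88973e-07 m = 389.0 nm

389.0


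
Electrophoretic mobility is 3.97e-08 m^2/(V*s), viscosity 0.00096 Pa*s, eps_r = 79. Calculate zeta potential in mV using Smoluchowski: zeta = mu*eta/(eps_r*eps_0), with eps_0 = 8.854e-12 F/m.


Smoluchowski equation: zeta = mu * eta / (eps_r * eps_0)
zeta = 3.97e-08 * 0.00096 / (79 * 8.854e-12)
zeta = 0.054487 V = 54.49 mV

54.49


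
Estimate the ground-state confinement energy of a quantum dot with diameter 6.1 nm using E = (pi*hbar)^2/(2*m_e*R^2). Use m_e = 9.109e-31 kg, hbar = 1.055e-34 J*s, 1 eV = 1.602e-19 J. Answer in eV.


Radius R = 6.1/2 = 3.05 nm = 3.05e-09 m
E = (pi * 1.055e-34)^2 / (2 * 9.109e-31 * (3.05e-09)^2)
E(J) = 6.48193e-21
E = E(J) / 1.602e-19 = 0.0405 eV

0.0405


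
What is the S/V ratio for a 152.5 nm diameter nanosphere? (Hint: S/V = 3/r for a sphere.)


Radius r = 152.5/2 = 76.25 nm
S/V = 3 / r = 3 / 76.25
S/V = 0.0393 nm^-1

0.0393


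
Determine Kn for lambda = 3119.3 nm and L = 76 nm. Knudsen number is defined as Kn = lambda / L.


Knudsen number Kn = lambda / L
Kn = 3119.3 / 76
Kn = 41.0434

41.0434


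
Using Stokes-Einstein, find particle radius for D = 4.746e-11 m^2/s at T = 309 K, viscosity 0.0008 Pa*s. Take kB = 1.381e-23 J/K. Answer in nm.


Stokes-Einstein: R = kB*T / (6*pi*eta*D)
R = 1.381e-23 * 309 / (6 * pi * 0.0008 * 4.746e-11)
R = 5.96257e-09 m = 5.96 nm

5.96


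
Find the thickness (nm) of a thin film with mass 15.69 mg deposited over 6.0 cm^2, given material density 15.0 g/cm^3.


Convert: m = 15.69 mg = 1.5690e-05 kg, A = 6.0 cm^2 = 6.0000e-04 m^2, rho = 15.0 g/cm^3 = 15000 kg/m^3
t = m / (A * rho)
t = 1.5690e-05 / (6.0000e-04 * 15000)
t = 1.7433e-06 m = 1743.3 nm

1743.3


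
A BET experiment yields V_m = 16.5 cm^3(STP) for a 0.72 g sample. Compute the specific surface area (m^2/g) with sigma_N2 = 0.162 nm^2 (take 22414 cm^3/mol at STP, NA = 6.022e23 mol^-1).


Number of moles in monolayer = V_m / 22414 = 16.5 / 22414 = 0.00073615
Number of molecules = moles * NA = 0.00073615 * 6.022e23
SA = molecules * sigma / mass
SA = (16.5 / 22414) * 6.022e23 * 0.162e-18 / 0.72
SA = 99.7 m^2/g

99.7


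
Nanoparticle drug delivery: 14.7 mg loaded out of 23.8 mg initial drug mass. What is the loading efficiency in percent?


Drug loading efficiency = (drug loaded / drug initial) * 100
DLE = 14.7 / 23.8 * 100
DLE = 0.6176 * 100
DLE = 61.76%

61.76


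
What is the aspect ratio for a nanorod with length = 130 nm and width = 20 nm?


Aspect ratio AR = length / diameter
AR = 130 / 20
AR = 6.5

6.5


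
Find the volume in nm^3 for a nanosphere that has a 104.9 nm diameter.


Radius r = 104.9/2 = 52.45 nm
Volume V = (4/3) * pi * r^3
V = (4/3) * pi * (52.45)^3
V = 604400.88 nm^3

604400.88


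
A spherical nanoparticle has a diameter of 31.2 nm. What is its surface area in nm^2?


Radius r = 31.2/2 = 15.6 nm
Surface area SA = 4 * pi * r^2
SA = 4 * pi * (15.6)^2
SA = 3058.15 nm^2

3058.15


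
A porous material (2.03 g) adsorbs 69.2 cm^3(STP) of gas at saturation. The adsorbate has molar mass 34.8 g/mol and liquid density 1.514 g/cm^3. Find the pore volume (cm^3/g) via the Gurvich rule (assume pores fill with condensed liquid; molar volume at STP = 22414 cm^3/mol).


Moles adsorbed n = V_ads / 22414 = 69.2 / 22414 = 3.087356e-03 mol
Liquid volume V_liq = n * M / rho_liq = 3.087356e-03 * 34.8 / 1.514 = 0.07096 cm^3
Specific pore volume V_pore = V_liq / m_sample = 0.07096 / 2.03
V_pore = 0.035 cm^3/g

0.035


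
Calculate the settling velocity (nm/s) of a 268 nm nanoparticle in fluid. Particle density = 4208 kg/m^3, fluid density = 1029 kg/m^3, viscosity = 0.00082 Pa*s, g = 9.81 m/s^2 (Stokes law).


Radius R = 268/2 nm = 1.34e-07 m
Density difference = 4208 - 1029 = 3179 kg/m^3
v = 2 * R^2 * (rho_p - rho_f) * g / (9 * eta)
v = 2 * (1.34e-07)^2 * 3179 * 9.81 / (9 * 0.00082)
v = 1.51755e-07 m/s = 151.7549 nm/s

151.7549


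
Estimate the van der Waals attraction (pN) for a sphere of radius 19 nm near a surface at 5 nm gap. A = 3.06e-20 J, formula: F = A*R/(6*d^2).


Convert to SI: R = 19 nm = 1.9e-08 m, d = 5 nm = 5e-09 m
F = A * R / (6 * d^2)
F = 3.06e-20 * 1.9e-08 / (6 * (5e-09)^2)
F = 3.876e-12 N = 3.876 pN

3.876


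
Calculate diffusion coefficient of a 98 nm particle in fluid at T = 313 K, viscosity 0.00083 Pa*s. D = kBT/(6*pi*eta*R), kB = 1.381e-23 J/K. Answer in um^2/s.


Radius R = 98/2 = 49 nm = 4.9e-08 m
D = kB*T / (6*pi*eta*R)
D = 1.381e-23 * 313 / (6 * pi * 0.00083 * 4.9e-08)
D = 5.63849e-12 m^2/s = 5.638 um^2/s

5.638


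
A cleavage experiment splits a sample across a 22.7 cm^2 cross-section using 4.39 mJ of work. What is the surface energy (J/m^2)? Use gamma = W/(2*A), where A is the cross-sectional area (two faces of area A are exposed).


Convert: A = 22.7 cm^2 = 0.00227 m^2, W = 4.39 mJ = 0.00439 J
Cleaving exposes two faces of area A, so total new surface = 2*A and gamma = W / (2*A)
gamma = 0.00439 / (2 * 0.00227)
gamma = 0.967 J/m^2

0.967


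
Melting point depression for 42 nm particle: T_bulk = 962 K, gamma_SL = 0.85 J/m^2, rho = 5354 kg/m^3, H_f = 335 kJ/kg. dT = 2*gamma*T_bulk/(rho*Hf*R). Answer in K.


Radius R = 42/2 = 21 nm = 2.1e-08 m
Convert H_f = 335 kJ/kg = 335000 J/kg
dT = 2 * gamma_SL * T_bulk / (rho * H_f * R)
dT = 2 * 0.85 * 962 / (5354 * 335000 * 2.1e-08)
dT = 43.4 K

43.4


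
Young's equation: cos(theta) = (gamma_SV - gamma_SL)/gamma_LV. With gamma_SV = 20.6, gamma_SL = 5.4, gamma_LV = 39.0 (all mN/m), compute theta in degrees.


cos(theta) = (gamma_SV - gamma_SL) / gamma_LV
cos(theta) = (20.6 - 5.4) / 39.0
cos(theta) = 0.389744
theta = arccos(0.389744) = 67.06 degrees

67.06


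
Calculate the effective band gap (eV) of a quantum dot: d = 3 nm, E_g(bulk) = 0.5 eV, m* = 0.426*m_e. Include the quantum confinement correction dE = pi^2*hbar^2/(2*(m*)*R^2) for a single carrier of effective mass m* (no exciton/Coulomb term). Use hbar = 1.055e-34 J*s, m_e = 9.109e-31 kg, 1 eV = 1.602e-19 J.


Radius R = 3/2 nm = 1.5e-09 m
Confinement energy dE = pi^2 * hbar^2 / (2 * m_eff * m_e * R^2)
dE = pi^2 * (1.055e-34)^2 / (2 * 0.426 * 9.109e-31 * (1.5e-09)^2) J, divided by 1.602e-19 J/eV
dE = 0.3927 eV
Total band gap = E_g(bulk) + dE = 0.5 + 0.3927 = 0.8927 eV

0.8927


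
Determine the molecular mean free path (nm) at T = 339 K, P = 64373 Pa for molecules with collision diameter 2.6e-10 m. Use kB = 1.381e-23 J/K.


Mean free path: lambda = kB*T / (sqrt(2) * pi * d^2 * P)
lambda = 1.381e-23 * 339 / (sqrt(2) * pi * (2.6e-10)^2 * 64373)
lambda = 2.42146e-07 m
lambda = 242.15 nm

242.15


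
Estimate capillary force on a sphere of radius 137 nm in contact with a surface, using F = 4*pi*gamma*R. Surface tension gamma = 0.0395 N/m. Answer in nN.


Convert radius: R = 137 nm = 1.37e-07 m
F = 4 * pi * gamma * R
F = 4 * pi * 0.0395 * 1.37e-07
F = 6.80029e-08 N = 68.0029 nN

68.0029


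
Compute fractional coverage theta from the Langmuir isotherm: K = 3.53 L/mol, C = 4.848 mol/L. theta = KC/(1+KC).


Langmuir isotherm: theta = K*C / (1 + K*C)
K*C = 3.53 * 4.848 = 17.11344
theta = 17.11344 / (1 + 17.11344) = 17.11344 / 18.11344
theta = 0.9448

0.9448


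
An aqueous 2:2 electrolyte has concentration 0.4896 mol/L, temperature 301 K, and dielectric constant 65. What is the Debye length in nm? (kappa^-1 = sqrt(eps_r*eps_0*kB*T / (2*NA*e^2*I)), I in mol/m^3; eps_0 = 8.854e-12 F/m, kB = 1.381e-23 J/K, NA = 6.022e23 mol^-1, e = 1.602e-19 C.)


Ionic strength I = 0.4896 * 2^2 * 1000 = 1958.4 mol/m^3
kappa^-1 = sqrt(65 * 8.854e-12 * 1.381e-23 * 301 / (2 * 6.022e23 * (1.602e-19)^2 * 1958.4))
kappa^-1 = 0.199 nm

0.199


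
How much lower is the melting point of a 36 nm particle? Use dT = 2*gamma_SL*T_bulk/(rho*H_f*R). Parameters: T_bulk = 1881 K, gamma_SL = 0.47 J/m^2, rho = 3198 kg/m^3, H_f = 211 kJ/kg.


Radius R = 36/2 = 18 nm = 1.8e-08 m
Convert H_f = 211 kJ/kg = 211000 J/kg
dT = 2 * gamma_SL * T_bulk / (rho * H_f * R)
dT = 2 * 0.47 * 1881 / (3198 * 211000 * 1.8e-08)
dT = 145.6 K

145.6


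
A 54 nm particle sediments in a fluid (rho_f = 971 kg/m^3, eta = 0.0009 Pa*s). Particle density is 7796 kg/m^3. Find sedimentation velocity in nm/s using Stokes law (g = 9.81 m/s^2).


Radius R = 54/2 nm = 2.7e-08 m
Density difference = 7796 - 971 = 6825 kg/m^3
v = 2 * R^2 * (rho_p - rho_f) * g / (9 * eta)
v = 2 * (2.7e-08)^2 * 6825 * 9.81 / (9 * 0.0009)
v = 1.20516e-08 m/s = 12.0516 nm/s

12.0516


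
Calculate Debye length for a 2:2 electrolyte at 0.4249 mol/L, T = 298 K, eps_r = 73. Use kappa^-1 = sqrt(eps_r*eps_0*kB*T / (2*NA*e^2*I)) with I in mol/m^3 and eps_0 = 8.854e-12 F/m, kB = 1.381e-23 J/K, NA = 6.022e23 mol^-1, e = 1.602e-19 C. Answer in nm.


Ionic strength I = 0.4249 * 2^2 * 1000 = 1699.6 mol/m^3
kappa^-1 = sqrt(73 * 8.854e-12 * 1.381e-23 * 298 / (2 * 6.022e23 * (1.602e-19)^2 * 1699.6))
kappa^-1 = 0.225 nm

0.225


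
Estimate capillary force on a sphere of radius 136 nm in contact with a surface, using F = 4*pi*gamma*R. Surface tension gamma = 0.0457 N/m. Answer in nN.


Convert radius: R = 136 nm = 1.36e-07 m
F = 4 * pi * gamma * R
F = 4 * pi * 0.0457 * 1.36e-07
F = 7.81025e-08 N = 78.1025 nN

78.1025


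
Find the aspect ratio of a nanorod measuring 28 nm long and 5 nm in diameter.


Aspect ratio AR = length / diameter
AR = 28 / 5
AR = 5.6

5.6


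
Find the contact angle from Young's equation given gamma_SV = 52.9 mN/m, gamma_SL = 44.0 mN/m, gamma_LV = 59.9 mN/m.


cos(theta) = (gamma_SV - gamma_SL) / gamma_LV
cos(theta) = (52.9 - 44.0) / 59.9
cos(theta) = 0.148581
theta = arccos(0.148581) = 81.46 degrees

81.46


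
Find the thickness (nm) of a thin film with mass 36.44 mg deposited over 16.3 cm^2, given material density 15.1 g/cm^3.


Convert: m = 36.44 mg = 3.6440e-05 kg, A = 16.3 cm^2 = 1.6300e-03 m^2, rho = 15.1 g/cm^3 = 15100 kg/m^3
t = m / (A * rho)
t = 3.6440e-05 / (1.6300e-03 * 15100)
t = 1.4805e-06 m = 1480.5 nm

1480.5


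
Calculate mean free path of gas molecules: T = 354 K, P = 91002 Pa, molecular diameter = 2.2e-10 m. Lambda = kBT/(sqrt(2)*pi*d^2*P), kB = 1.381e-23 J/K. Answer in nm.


Mean free path: lambda = kB*T / (sqrt(2) * pi * d^2 * P)
lambda = 1.381e-23 * 354 / (sqrt(2) * pi * (2.2e-10)^2 * 91002)
lambda = 2.49825e-07 m
lambda = 249.82 nm

249.82


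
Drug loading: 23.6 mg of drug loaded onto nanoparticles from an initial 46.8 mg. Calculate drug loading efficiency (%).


Drug loading efficiency = (drug loaded / drug initial) * 100
DLE = 23.6 / 46.8 * 100
DLE = 0.5043 * 100
DLE = 50.43%

50.43


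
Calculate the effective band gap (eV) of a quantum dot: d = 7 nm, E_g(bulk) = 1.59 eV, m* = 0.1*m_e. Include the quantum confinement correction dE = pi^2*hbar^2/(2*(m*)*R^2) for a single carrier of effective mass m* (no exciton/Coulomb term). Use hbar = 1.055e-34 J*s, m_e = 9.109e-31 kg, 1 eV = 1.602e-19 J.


Radius R = 7/2 nm = 3.5e-09 m
Confinement energy dE = pi^2 * hbar^2 / (2 * m_eff * m_e * R^2)
dE = pi^2 * (1.055e-34)^2 / (2 * 0.1 * 9.109e-31 * (3.5e-09)^2) J, divided by 1.602e-19 J/eV
dE = 0.3073 eV
Total band gap = E_g(bulk) + dE = 1.59 + 0.3073 = 1.8973 eV

1.8973


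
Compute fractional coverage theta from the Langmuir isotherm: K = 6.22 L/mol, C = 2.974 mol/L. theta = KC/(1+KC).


Langmuir isotherm: theta = K*C / (1 + K*C)
K*C = 6.22 * 2.974 = 18.49828
theta = 18.49828 / (1 + 18.49828) = 18.49828 / 19.49828
theta = 0.9487

0.9487


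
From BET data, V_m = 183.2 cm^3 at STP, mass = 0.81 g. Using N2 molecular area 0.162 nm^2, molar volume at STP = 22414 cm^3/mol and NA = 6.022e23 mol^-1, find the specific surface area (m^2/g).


Number of moles in monolayer = V_m / 22414 = 183.2 / 22414 = 0.00817346
Number of molecules = moles * NA = 0.00817346 * 6.022e23
SA = molecules * sigma / mass
SA = (183.2 / 22414) * 6.022e23 * 0.162e-18 / 0.81
SA = 984.4 m^2/g

984.4


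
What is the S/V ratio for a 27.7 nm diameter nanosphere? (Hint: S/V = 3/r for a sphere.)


Radius r = 27.7/2 = 13.85 nm
S/V = 3 / r = 3 / 13.85
S/V = 0.2166 nm^-1

0.2166


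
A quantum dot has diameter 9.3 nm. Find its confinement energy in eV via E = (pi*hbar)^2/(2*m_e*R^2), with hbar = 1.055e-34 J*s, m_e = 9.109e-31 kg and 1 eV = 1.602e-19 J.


Radius R = 9.3/2 = 4.65 nm = 4.65e-09 m
E = (pi * 1.055e-34)^2 / (2 * 9.109e-31 * (4.65e-09)^2)
E(J) = 2.78868e-21
E = E(J) / 1.602e-19 = 0.0174 eV

0.0174


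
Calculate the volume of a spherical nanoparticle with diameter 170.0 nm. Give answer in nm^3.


Radius r = 170.0/2 = 85 nm
Volume V = (4/3) * pi * r^3
V = (4/3) * pi * (85)^3
V = 2572440.78 nm^3

2572440.78


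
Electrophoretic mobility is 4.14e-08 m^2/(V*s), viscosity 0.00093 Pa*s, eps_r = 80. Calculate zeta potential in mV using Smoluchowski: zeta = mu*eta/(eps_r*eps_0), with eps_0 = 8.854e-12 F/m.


Smoluchowski equation: zeta = mu * eta / (eps_r * eps_0)
zeta = 4.14e-08 * 0.00093 / (80 * 8.854e-12)
zeta = 0.054357 V = 54.36 mV

54.36


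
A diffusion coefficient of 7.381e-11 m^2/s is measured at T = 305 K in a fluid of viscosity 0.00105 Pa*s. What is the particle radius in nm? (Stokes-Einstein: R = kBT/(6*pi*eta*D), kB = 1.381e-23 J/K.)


Stokes-Einstein: R = kB*T / (6*pi*eta*D)
R = 1.381e-23 * 305 / (6 * pi * 0.00105 * 7.381e-11)
R = 2.88329e-09 m = 2.88 nm

2.88


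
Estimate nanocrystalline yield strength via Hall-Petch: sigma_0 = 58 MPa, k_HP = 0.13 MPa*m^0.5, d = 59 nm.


d = 59 nm = 5.9e-08 m
sqrt(d) = 0.0002428992
Hall-Petch contribution = k / sqrt(d) = 0.13 / 0.0002428992 = 535.2 MPa
sigma = sigma_0 + k/sqrt(d) = 58 + 535.2 = 593.2 MPa

593.2


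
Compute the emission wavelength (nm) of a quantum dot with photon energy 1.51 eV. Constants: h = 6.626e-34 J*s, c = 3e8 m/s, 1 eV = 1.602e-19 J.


Convert energy: E = 1.51 eV = 1.51 * 1.602e-19 = 2.41902e-19 J
lambda = h*c / E = 6.626e-34 * 3e8 / 2.41902e-19
lambda = 8.21738e-07 m = 821.7 nm

821.7
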